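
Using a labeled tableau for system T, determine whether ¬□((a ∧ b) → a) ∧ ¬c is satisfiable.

Unsatisfiable

1. ¬□((a ∧ b) → a) ∧ ¬c, w0
2. ¬□((a ∧ b) → a), w0   [∧-rule on 1]
3. ¬c, w0   [∧-rule on 1]
4. ¬((a ∧ b) → a), w1   [¬□-rule on 2: fresh world w1, w0Rw1]
5. a ∧ b, w1   [¬→-rule on 4]
6. ¬a, w1   [¬→-rule on 4]
7. a, w1   [∧-rule on 5]
8. b, w1   [∧-rule on 5]
Accessibility: w0Rw0, w0Rw1, w1Rw1
Branch closes: a and ¬a both at w1.
All branches of the tableau close; one closing branch shown above.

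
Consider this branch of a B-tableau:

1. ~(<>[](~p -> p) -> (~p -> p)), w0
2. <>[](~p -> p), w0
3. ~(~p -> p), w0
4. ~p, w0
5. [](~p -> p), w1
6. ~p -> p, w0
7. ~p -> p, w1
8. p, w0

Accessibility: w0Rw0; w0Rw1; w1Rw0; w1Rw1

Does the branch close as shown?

Both p and ~p appear at w0.

Closed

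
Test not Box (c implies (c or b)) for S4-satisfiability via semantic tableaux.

No, unsatisfiable

1. not Box (c implies (c or b)), u
2. not (c implies (c or b)), v
3. c, v
4. not (c or b), v
5. not c, v
6. not b, v
Accessibility: uRu, uRv, vRv
Branch closes: c and not c both at v.
Every branch closes; the branch above is one of them.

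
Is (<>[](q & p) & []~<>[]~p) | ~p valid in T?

Tableau for the negation ~((<>[](q & p) & []~<>[]~p) | ~p):
1. ~((<>[](q & p) & []~<>[]~p) | ~p), u
2. ~(<>[](q & p) & []~<>[]~p), u   [~|-rule on 1]
3. p, u   [~|-rule on 1]
4. ~[]~<>[]~p, u   [~&-rule on 2 (branches; this branch)]
5. <>[]~p, v   [~[]-rule on 4: fresh world v, uRv]
6. []~p, w   [<>-rule on 5: fresh world w, vRw]
7. ~p, w   [[]-rule on 6 via wRw]
Accessibility: uRu, uRv, vRv, vRw, wRw
The negation has an open branch (countermodel exists).

No, not valid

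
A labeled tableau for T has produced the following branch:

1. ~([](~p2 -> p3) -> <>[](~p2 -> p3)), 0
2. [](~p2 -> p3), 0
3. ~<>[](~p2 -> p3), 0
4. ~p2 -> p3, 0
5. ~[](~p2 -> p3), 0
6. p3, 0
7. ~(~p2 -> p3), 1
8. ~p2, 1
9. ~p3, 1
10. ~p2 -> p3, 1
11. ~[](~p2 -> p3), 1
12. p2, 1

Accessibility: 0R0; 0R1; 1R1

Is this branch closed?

Yes, closed

Both p2 and ~p2 appear at 1.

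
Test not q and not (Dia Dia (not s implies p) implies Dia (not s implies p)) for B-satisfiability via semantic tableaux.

1. not q and not (Dia Dia (not s implies p) implies Dia (not s implies p)), w0
2. not q, w0
3. not (Dia Dia (not s implies p) implies Dia (not s implies p)), w0
4. Dia Dia (not s implies p), w0
5. not Dia (not s implies p), w0
6. not (not s implies p), w0
7. not s, w0
8. not p, w0
9. Dia (not s implies p), w1
10. not (not s implies p), w1
11. not s, w1
12. not p, w1
13. not s implies p, w2
14. p, w2
Accessibility: w0Rw0, w0Rw1, w1Rw0, w1Rw1, w1Rw2, w2Rw1, w2Rw2

Satisfiable (open branch found)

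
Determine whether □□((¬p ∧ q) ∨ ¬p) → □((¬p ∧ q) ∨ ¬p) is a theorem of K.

No, not valid

Tableau for the negation ¬(□□((¬p ∧ q) ∨ ¬p) → □((¬p ∧ q) ∨ ¬p)):
1. ¬(□□((¬p ∧ q) ∨ ¬p) → □((¬p ∧ q) ∨ ¬p)), 0
2. □□((¬p ∧ q) ∨ ¬p), 0
3. ¬□((¬p ∧ q) ∨ ¬p), 0
4. ¬((¬p ∧ q) ∨ ¬p), 1
5. ¬(¬p ∧ q), 1
6. p, 1
7. □((¬p ∧ q) ∨ ¬p), 1
8. ¬q, 1
Accessibility: 0R1
The negation has an open branch (countermodel exists).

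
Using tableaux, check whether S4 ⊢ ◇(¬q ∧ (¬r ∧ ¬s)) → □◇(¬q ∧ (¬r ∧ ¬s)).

Invalid (countermodel exists)

Tableau for the negation ¬(◇(¬q ∧ (¬r ∧ ¬s)) → □◇(¬q ∧ (¬r ∧ ¬s))):
1. ¬(◇(¬q ∧ (¬r ∧ ¬s)) → □◇(¬q ∧ (¬r ∧ ¬s))), 0
2. ◇(¬q ∧ (¬r ∧ ¬s)), 0
3. ¬□◇(¬q ∧ (¬r ∧ ¬s)), 0
4. ¬q ∧ (¬r ∧ ¬s), 1
5. ¬q, 1
6. ¬r ∧ ¬s, 1
7. ¬r, 1
8. ¬s, 1
9. ¬◇(¬q ∧ (¬r ∧ ¬s)), 2
10. ¬(¬q ∧ (¬r ∧ ¬s)), 2
11. ¬(¬r ∧ ¬s), 2
12. s, 2
Accessibility: 0R0, 0R1, 0R2, 1R1, 2R2
The negation has an open branch (countermodel exists).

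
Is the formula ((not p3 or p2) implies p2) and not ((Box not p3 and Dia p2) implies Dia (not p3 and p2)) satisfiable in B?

1. ((not p3 or p2) implies p2) and not ((Box not p3 and Dia p2) implies Dia (not p3 and p2)), u
2. (not p3 or p2) implies p2, u
3. not ((Box not p3 and Dia p2) implies Dia (not p3 and p2)), u
4. Box not p3 and Dia p2, u
5. not Dia (not p3 and p2), u
6. Box not p3, u
7. Dia p2, u
8. not (not p3 and p2), u
9. not p3, u
10. p2, u
11. not p2, u
Accessibility: uRu
Branch closes: p2 and not p2 both at u.
Every branch closes; the branch above is one of them.

No, unsatisfiable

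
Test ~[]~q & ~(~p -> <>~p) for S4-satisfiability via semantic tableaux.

1. ~[]~q & ~(~p -> <>~p), w0
2. ~[]~q, w0   [&-rule on 1]
3. ~(~p -> <>~p), w0   [&-rule on 1]
4. ~p, w0   [~->-rule on 3]
5. ~<>~p, w0   [~->-rule on 3]
6. p, w0   [~<>-rule on 5 via w0Rw0]
Accessibility: w0Rw0
Branch closes: p and ~p both at w0.
(One branch shown.) All branches close.

Unsatisfiable (every branch closes)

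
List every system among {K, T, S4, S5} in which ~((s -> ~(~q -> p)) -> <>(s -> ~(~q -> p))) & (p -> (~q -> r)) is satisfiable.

K

T-tableau for the formula:
1. ~((s -> ~(~q -> p)) -> <>(s -> ~(~q -> p))) & (p -> (~q -> r)), u
2. ~((s -> ~(~q -> p)) -> <>(s -> ~(~q -> p))), u
3. p -> (~q -> r), u
4. s -> ~(~q -> p), u
5. ~<>(s -> ~(~q -> p)), u
6. ~(s -> ~(~q -> p)), u
7. s, u
8. ~q -> p, u
9. ~q -> r, u
10. ~(~q -> p), u
11. ~q, u
12. ~p, u
13. p, u
Accessibility: uRu
Branch closes: p and ~p both at u.
Every branch closes (one shown): unsatisfiable in T, hence also in S4, S5 (every S4/S5-frame is a T-frame).
K-tableau for the formula:
1. ~((s -> ~(~q -> p)) -> <>(s -> ~(~q -> p))) & (p -> (~q -> r)), u
2. ~((s -> ~(~q -> p)) -> <>(s -> ~(~q -> p))), u
3. p -> (~q -> r), u
4. s -> ~(~q -> p), u
5. ~<>(s -> ~(~q -> p)), u
6. ~q -> r, u
7. ~(~q -> p), u
8. ~q, u
9. ~p, u
10. r, u
Complete open branch: satisfiable in K.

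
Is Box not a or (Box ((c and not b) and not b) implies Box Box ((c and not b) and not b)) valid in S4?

Yes, valid

Tableau for the negation not (Box not a or (Box ((c and not b) and not b) implies Box Box ((c and not b) and not b))):
1. not (Box not a or (Box ((c and not b) and not b) implies Box Box ((c and not b) and not b))), 0
2. not Box not a, 0
3. not (Box ((c and not b) and not b) implies Box Box ((c and not b) and not b)), 0
4. Box ((c and not b) and not b), 0
5. not Box Box ((c and not b) and not b), 0
6. (c and not b) and not b, 0
7. c and not b, 0
8. not b, 0
9. c, 0
10. a, 1
11. (c and not b) and not b, 1
12. c and not b, 1
13. not b, 1
14. c, 1
15. not Box ((c and not b) and not b), 2
16. (c and not b) and not b, 2
17. c and not b, 2
18. not b, 2
19. c, 2
20. not ((c and not b) and not b), 3
21. (c and not b) and not b, 3
22. c and not b, 3
23. not b, 3
24. c, 3
25. not (c and not b), 3
26. b, 3
Accessibility: 0R0, 0R1, 0R2, 0R3, 1R1, 2R2, 2R3, 3R3
Branch closes: b and not b both at 3.
All branches of the negation close; one closing branch shown above.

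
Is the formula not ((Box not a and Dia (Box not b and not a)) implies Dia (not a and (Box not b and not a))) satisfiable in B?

1. not ((Box not a and Dia (Box not b and not a)) implies Dia (not a and (Box not b and not a))), u
2. Box not a and Dia (Box not b and not a), u   [neg-implies-rule on 1]
3. not Dia (not a and (Box not b and not a)), u   [neg-implies-rule on 1]
4. Box not a, u   [and-rule on 2]
5. Dia (Box not b and not a), u   [and-rule on 2]
6. not (not a and (Box not b and not a)), u   [neg-Dia-rule on 3 via uRu]
7. not a, u   [Box-rule on 4 via uRu]
8. not (Box not b and not a), u   [neg-and-rule on 6 (branches; this branch)]
9. not Box not b, u   [neg-and-rule on 8 (branches; this branch)]
10. Box not b and not a, v   [Dia-rule on 5: fresh world v, uRv]
11. Box not b, v   [and-rule on 10]
12. not a, v   [and-rule on 10]
13. not (not a and (Box not b and not a)), v   [neg-Dia-rule on 3 via uRv]
14. not b, u   [Box-rule on 11 via vRu]
15. not b, v   [Box-rule on 11 via vRv]
16. not (Box not b and not a), v   [neg-and-rule on 13 (branches; this branch)]
17. not Box not b, v   [neg-and-rule on 16 (branches; this branch)]
18. b, w   [neg-Box-rule on 9: fresh world w, uRw]
19. not (not a and (Box not b and not a)), w   [neg-Dia-rule on 3 via uRw]
20. not a, w   [Box-rule on 4 via uRw]
21. not (Box not b and not a), w   [neg-and-rule on 19 (branches; this branch)]
22. not Box not b, w   [neg-and-rule on 21 (branches; this branch)]
23. b, x   [neg-Box-rule on 17: fresh world x, vRx]
24. not b, x   [Box-rule on 11 via vRx]
Accessibility: uRu, uRv, uRw, vRu, vRv, vRx, wRu, wRw, xRv, xRx
Branch closes: b and not b both at x.
(One branch shown.) All branches close.

Unsatisfiable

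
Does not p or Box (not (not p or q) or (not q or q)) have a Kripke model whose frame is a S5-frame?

1. not p or Box (not (not p or q) or (not q or q)), w0
2. Box (not (not p or q) or (not q or q)), w0   [or-rule on 1 (branches; this branch)]
3. not (not p or q) or (not q or q), w0   [Box-rule on 2 via w0Rw0]
4. not q or q, w0   [or-rule on 3 (branches; this branch)]
5. q, w0   [or-rule on 4 (branches; this branch)]
Accessibility: w0Rw0

Satisfiable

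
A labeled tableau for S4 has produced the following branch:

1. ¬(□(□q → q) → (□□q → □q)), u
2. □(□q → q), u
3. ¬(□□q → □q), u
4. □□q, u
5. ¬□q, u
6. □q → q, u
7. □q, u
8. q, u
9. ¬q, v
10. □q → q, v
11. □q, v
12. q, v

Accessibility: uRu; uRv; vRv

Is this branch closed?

Both q and ¬q appear at v.

Closed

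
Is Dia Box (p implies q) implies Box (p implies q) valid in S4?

Tableau for the negation not (Dia Box (p implies q) implies Box (p implies q)):
1. not (Dia Box (p implies q) implies Box (p implies q)), w0
2. Dia Box (p implies q), w0   [neg-implies-rule on 1]
3. not Box (p implies q), w0   [neg-implies-rule on 1]
4. Box (p implies q), w1   [Dia-rule on 2: fresh world w1, w0Rw1]
5. p implies q, w1   [Box-rule on 4 via w1Rw1]
6. q, w1   [implies-rule on 5 (branches; this branch)]
7. not (p implies q), w2   [neg-Box-rule on 3: fresh world w2, w0Rw2]
8. p, w2   [neg-implies-rule on 7]
9. not q, w2   [neg-implies-rule on 7]
Accessibility: w0Rw0, w0Rw1, w0Rw2, w1Rw1, w2Rw2
The negation has an open branch (countermodel exists).

Not valid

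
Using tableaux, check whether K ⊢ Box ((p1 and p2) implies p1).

Tableau for the negation not Box ((p1 and p2) implies p1):
1. not Box ((p1 and p2) implies p1), w0
2. not ((p1 and p2) implies p1), w1   [neg-Box-rule on 1: fresh world w1, w0Rw1]
3. p1 and p2, w1   [neg-implies-rule on 2]
4. not p1, w1   [neg-implies-rule on 2]
5. p1, w1   [and-rule on 3]
6. p2, w1   [and-rule on 3]
Accessibility: w0Rw1
Branch closes: p1 and not p1 both at w1.
Every branch of the negation's tableau closes; the branch above is one of them.

Valid in K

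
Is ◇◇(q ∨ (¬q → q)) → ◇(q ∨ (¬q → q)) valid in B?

Invalid (countermodel exists)

Tableau for the negation ¬(◇◇(q ∨ (¬q → q)) → ◇(q ∨ (¬q → q))):
1. ¬(◇◇(q ∨ (¬q → q)) → ◇(q ∨ (¬q → q))), w0
2. ◇◇(q ∨ (¬q → q)), w0
3. ¬◇(q ∨ (¬q → q)), w0
4. ¬(q ∨ (¬q → q)), w0
5. ¬q, w0
6. ¬(¬q → q), w0
7. ◇(q ∨ (¬q → q)), w1
8. ¬(q ∨ (¬q → q)), w1
9. ¬q, w1
10. ¬(¬q → q), w1
11. q ∨ (¬q → q), w2
12. ¬q → q, w2
13. q, w2
Accessibility: w0Rw0, w0Rw1, w1Rw0, w1Rw1, w1Rw2, w2Rw1, w2Rw2
The negation has an open branch (countermodel exists).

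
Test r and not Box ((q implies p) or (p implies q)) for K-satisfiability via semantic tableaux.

Unsatisfiable

1. r and not Box ((q implies p) or (p implies q)), w0
2. r, w0
3. not Box ((q implies p) or (p implies q)), w0
4. not ((q implies p) or (p implies q)), w1
5. not (q implies p), w1
6. not (p implies q), w1
7. q, w1
8. not p, w1
9. p, w1
10. not q, w1
Accessibility: w0Rw1
Branch closes: p and not p both at w1.
All branches of the tableau close; one closing branch shown above.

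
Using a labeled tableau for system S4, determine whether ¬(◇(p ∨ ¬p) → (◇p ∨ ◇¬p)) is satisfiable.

Unsatisfiable

1. ¬(◇(p ∨ ¬p) → (◇p ∨ ◇¬p)), 0
2. ◇(p ∨ ¬p), 0   [¬→-rule on 1]
3. ¬(◇p ∨ ◇¬p), 0   [¬→-rule on 1]
4. ¬◇p, 0   [¬∨-rule on 3]
5. ¬◇¬p, 0   [¬∨-rule on 3]
6. ¬p, 0   [¬◇-rule on 4 via 0R0]
7. p, 0   [¬◇-rule on 5 via 0R0]
Accessibility: 0R0
Branch closes: p and ¬p both at 0.
(One branch shown.) All branches close.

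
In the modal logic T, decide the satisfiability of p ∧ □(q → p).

Satisfiable

1. p ∧ □(q → p), u
2. p, u
3. □(q → p), u
4. q → p, u
Accessibility: uRu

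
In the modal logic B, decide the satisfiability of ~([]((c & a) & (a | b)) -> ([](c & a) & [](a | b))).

1. ~([]((c & a) & (a | b)) -> ([](c & a) & [](a | b))), 0
2. []((c & a) & (a | b)), 0   [~->-rule on 1]
3. ~([](c & a) & [](a | b)), 0   [~->-rule on 1]
4. (c & a) & (a | b), 0   [[]-rule on 2 via 0R0]
5. c & a, 0   [&-rule on 4]
6. a | b, 0   [&-rule on 4]
7. c, 0   [&-rule on 5]
8. a, 0   [&-rule on 5]
9. ~[](a | b), 0   [~&-rule on 3 (branches; this branch)]
10. b, 0   [|-rule on 6 (branches; this branch)]
11. ~(a | b), 1   [~[]-rule on 9: fresh world 1, 0R1]
12. ~a, 1   [~|-rule on 11]
13. ~b, 1   [~|-rule on 11]
14. (c & a) & (a | b), 1   [[]-rule on 2 via 0R1]
15. c & a, 1   [&-rule on 14]
16. a | b, 1   [&-rule on 14]
17. c, 1   [&-rule on 15]
18. a, 1   [&-rule on 15]
Accessibility: 0R0, 0R1, 1R0, 1R1
Branch closes: a and ~a both at 1.
All branches of the tableau close; one closing branch shown above.

No, unsatisfiable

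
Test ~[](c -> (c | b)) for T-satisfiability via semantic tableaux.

Unsatisfiable

1. ~[](c -> (c | b)), u
2. ~(c -> (c | b)), v   [~[]-rule on 1: fresh world v, uRv]
3. c, v   [~->-rule on 2]
4. ~(c | b), v   [~->-rule on 2]
5. ~c, v   [~|-rule on 4]
6. ~b, v   [~|-rule on 4]
Accessibility: uRu, uRv, vRv
Branch closes: c and ~c both at v.
Every branch closes; the branch above is one of them.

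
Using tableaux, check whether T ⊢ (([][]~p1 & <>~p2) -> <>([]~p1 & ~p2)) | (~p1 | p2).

Valid in T

Tableau for the negation ~((([][]~p1 & <>~p2) -> <>([]~p1 & ~p2)) | (~p1 | p2)):
1. ~((([][]~p1 & <>~p2) -> <>([]~p1 & ~p2)) | (~p1 | p2)), w0
2. ~(([][]~p1 & <>~p2) -> <>([]~p1 & ~p2)), w0
3. ~(~p1 | p2), w0
4. [][]~p1 & <>~p2, w0
5. ~<>([]~p1 & ~p2), w0
6. p1, w0
7. ~p2, w0
8. [][]~p1, w0
9. <>~p2, w0
10. ~([]~p1 & ~p2), w0
11. []~p1, w0
12. ~p1, w0
Accessibility: w0Rw0
Branch closes: p1 and ~p1 both at w0.
Every branch of the negation's tableau closes; the branch above is one of them.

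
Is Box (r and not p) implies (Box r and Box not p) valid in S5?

Tableau for the negation not (Box (r and not p) implies (Box r and Box not p)):
1. not (Box (r and not p) implies (Box r and Box not p)), u
2. Box (r and not p), u
3. not (Box r and Box not p), u
4. r and not p, u
5. r, u
6. not p, u
7. not Box not p, u
8. p, v
9. r and not p, v
10. r, v
11. not p, v
Accessibility: uRu, uRv, vRu, vRv
Branch closes: p and not p both at v.
All branches of the negation close; one closing branch shown above.

Yes, valid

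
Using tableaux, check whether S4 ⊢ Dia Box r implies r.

Invalid (countermodel exists)

Tableau for the negation not (Dia Box r implies r):
1. not (Dia Box r implies r), 0
2. Dia Box r, 0   [neg-implies-rule on 1]
3. not r, 0   [neg-implies-rule on 1]
4. Box r, 1   [Dia-rule on 2: fresh world 1, 0R1]
5. r, 1   [Box-rule on 4 via 1R1]
Accessibility: 0R0, 0R1, 1R1
The negation has an open branch (countermodel exists).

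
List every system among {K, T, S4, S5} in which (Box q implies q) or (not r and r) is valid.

T, S4, S5

K-tableau for the negation not ((Box q implies q) or (not r and r)):
1. not ((Box q implies q) or (not r and r)), u
2. not (Box q implies q), u
3. not (not r and r), u
4. Box q, u
5. not q, u
6. not r, u
Complete open branch: countermodel on a K-frame, so not valid in K.
T-tableau for the negation not ((Box q implies q) or (not r and r)):
1. not ((Box q implies q) or (not r and r)), u
2. not (Box q implies q), u
3. not (not r and r), u
4. Box q, u
5. not q, u
6. q, u
Accessibility: uRu
Branch closes: q and not q both at u.
Every branch closes (one shown): valid in T, hence also in S4, S5 (every theorem of T is a theorem of S4 and S5).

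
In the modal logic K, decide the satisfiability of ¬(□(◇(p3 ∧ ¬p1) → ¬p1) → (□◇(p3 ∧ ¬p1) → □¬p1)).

Unsatisfiable (every branch closes)

1. ¬(□(◇(p3 ∧ ¬p1) → ¬p1) → (□◇(p3 ∧ ¬p1) → □¬p1)), 0
2. □(◇(p3 ∧ ¬p1) → ¬p1), 0   [¬→-rule on 1]
3. ¬(□◇(p3 ∧ ¬p1) → □¬p1), 0   [¬→-rule on 1]
4. □◇(p3 ∧ ¬p1), 0   [¬→-rule on 3]
5. ¬□¬p1, 0   [¬→-rule on 3]
6. p1, 1   [¬□-rule on 5: fresh world 1, 0R1]
7. ◇(p3 ∧ ¬p1) → ¬p1, 1   [□-rule on 2 via 0R1]
8. ◇(p3 ∧ ¬p1), 1   [□-rule on 4 via 0R1]
9. ¬◇(p3 ∧ ¬p1), 1   [→-rule on 7 (branches; this branch)]
10. p3 ∧ ¬p1, 2   [◇-rule on 8: fresh world 2, 1R2]
11. p3, 2   [∧-rule on 10]
12. ¬p1, 2   [∧-rule on 10]
13. ¬(p3 ∧ ¬p1), 2   [¬◇-rule on 9 via 1R2]
14. p1, 2   [¬∧-rule on 13 (branches; this branch)]
Accessibility: 0R1, 1R2
Branch closes: p1 and ¬p1 both at 2.
(One branch shown.) All branches close.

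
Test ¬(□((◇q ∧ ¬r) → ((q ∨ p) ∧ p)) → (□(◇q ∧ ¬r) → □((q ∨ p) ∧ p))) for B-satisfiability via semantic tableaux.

1. ¬(□((◇q ∧ ¬r) → ((q ∨ p) ∧ p)) → (□(◇q ∧ ¬r) → □((q ∨ p) ∧ p))), w0
2. □((◇q ∧ ¬r) → ((q ∨ p) ∧ p)), w0   [¬→-rule on 1]
3. ¬(□(◇q ∧ ¬r) → □((q ∨ p) ∧ p)), w0   [¬→-rule on 1]
4. □(◇q ∧ ¬r), w0   [¬→-rule on 3]
5. ¬□((q ∨ p) ∧ p), w0   [¬→-rule on 3]
6. (◇q ∧ ¬r) → ((q ∨ p) ∧ p), w0   [□-rule on 2 via w0Rw0]
7. ◇q ∧ ¬r, w0   [□-rule on 4 via w0Rw0]
8. ◇q, w0   [∧-rule on 7]
9. ¬r, w0   [∧-rule on 7]
10. (q ∨ p) ∧ p, w0   [→-rule on 6 (branches; this branch)]
11. q ∨ p, w0   [∧-rule on 10]
12. p, w0   [∧-rule on 10]
13. ¬((q ∨ p) ∧ p), w1   [¬□-rule on 5: fresh world w1, w0Rw1]
14. (◇q ∧ ¬r) → ((q ∨ p) ∧ p), w1   [□-rule on 2 via w0Rw1]
15. ◇q ∧ ¬r, w1   [□-rule on 4 via w0Rw1]
16. ◇q, w1   [∧-rule on 15]
17. ¬r, w1   [∧-rule on 15]
18. ¬p, w1   [¬∧-rule on 13 (branches; this branch)]
19. ¬(◇q ∧ ¬r), w1   [→-rule on 14 (branches; this branch)]
20. ¬◇q, w1   [¬∧-rule on 19 (branches; this branch)]
21. ¬q, w0   [¬◇-rule on 20 via w1Rw0]
22. ¬q, w1   [¬◇-rule on 20 via w1Rw1]
23. q, w2   [◇-rule on 8: fresh world w2, w0Rw2]
24. (◇q ∧ ¬r) → ((q ∨ p) ∧ p), w2   [□-rule on 2 via w0Rw2]
25. ◇q ∧ ¬r, w2   [□-rule on 4 via w0Rw2]
26. ◇q, w2   [∧-rule on 25]
27. ¬r, w2   [∧-rule on 25]
28. (q ∨ p) ∧ p, w2   [→-rule on 24 (branches; this branch)]
29. q ∨ p, w2   [∧-rule on 28]
30. p, w2   [∧-rule on 28]
31. q, w3   [◇-rule on 16: fresh world w3, w1Rw3]
32. ¬q, w3   [¬◇-rule on 20 via w1Rw3]
Accessibility: w0Rw0, w0Rw1, w0Rw2, w1Rw0, w1Rw1, w1Rw3, w2Rw0, w2Rw2, w3Rw1, w3Rw3
Branch closes: q and ¬q both at w3.
Every branch closes; the branch above is one of them.

Unsatisfiable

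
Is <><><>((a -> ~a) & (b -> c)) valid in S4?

Tableau for the negation ~<><><>((a -> ~a) & (b -> c)):
1. ~<><><>((a -> ~a) & (b -> c)), w0
2. ~<><>((a -> ~a) & (b -> c)), w0
3. ~<>((a -> ~a) & (b -> c)), w0
4. ~((a -> ~a) & (b -> c)), w0
5. ~(b -> c), w0
6. b, w0
7. ~c, w0
Accessibility: w0Rw0
The negation has an open branch (countermodel exists).

Not valid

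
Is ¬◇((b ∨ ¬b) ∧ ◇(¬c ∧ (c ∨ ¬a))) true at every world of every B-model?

No, not valid

Tableau for the negation ◇((b ∨ ¬b) ∧ ◇(¬c ∧ (c ∨ ¬a))):
1. ◇((b ∨ ¬b) ∧ ◇(¬c ∧ (c ∨ ¬a))), w0
2. (b ∨ ¬b) ∧ ◇(¬c ∧ (c ∨ ¬a)), w1
3. b ∨ ¬b, w1
4. ◇(¬c ∧ (c ∨ ¬a)), w1
5. ¬b, w1
6. ¬c ∧ (c ∨ ¬a), w2
7. ¬c, w2
8. c ∨ ¬a, w2
9. ¬a, w2
Accessibility: w0Rw0, w0Rw1, w1Rw0, w1Rw1, w1Rw2, w2Rw1, w2Rw2
The negation has an open branch (countermodel exists).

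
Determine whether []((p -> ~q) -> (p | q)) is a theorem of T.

Tableau for the negation ~[]((p -> ~q) -> (p | q)):
1. ~[]((p -> ~q) -> (p | q)), w0
2. ~((p -> ~q) -> (p | q)), w1
3. p -> ~q, w1
4. ~(p | q), w1
5. ~p, w1
6. ~q, w1
Accessibility: w0Rw0, w0Rw1, w1Rw1
The negation has an open branch (countermodel exists).

No, not valid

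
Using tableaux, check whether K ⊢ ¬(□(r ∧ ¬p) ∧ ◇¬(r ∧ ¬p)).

Valid

Tableau for the negation □(r ∧ ¬p) ∧ ◇¬(r ∧ ¬p):
1. □(r ∧ ¬p) ∧ ◇¬(r ∧ ¬p), u
2. □(r ∧ ¬p), u   [∧-rule on 1]
3. ◇¬(r ∧ ¬p), u   [∧-rule on 1]
4. ¬(r ∧ ¬p), v   [◇-rule on 3: fresh world v, uRv]
5. r ∧ ¬p, v   [□-rule on 2 via uRv]
6. r, v   [∧-rule on 5]
7. ¬p, v   [∧-rule on 5]
8. p, v   [¬∧-rule on 4 (branches; this branch)]
Accessibility: uRv
Branch closes: p and ¬p both at v.
All branches of the negation close; one closing branch shown above.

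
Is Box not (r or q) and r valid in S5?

Invalid (countermodel exists)

Tableau for the negation not (Box not (r or q) and r):
1. not (Box not (r or q) and r), w0
2. not r, w0   [neg-and-rule on 1 (branches; this branch)]
Accessibility: w0Rw0
The negation has an open branch (countermodel exists).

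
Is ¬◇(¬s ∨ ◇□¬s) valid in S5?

Tableau for the negation ◇(¬s ∨ ◇□¬s):
1. ◇(¬s ∨ ◇□¬s), 0
2. ¬s ∨ ◇□¬s, 1
3. ◇□¬s, 1
4. □¬s, 2
5. ¬s, 0
6. ¬s, 1
7. ¬s, 2
Accessibility: 0R0, 0R1, 0R2, 1R0, 1R1, 1R2, 2R0, 2R1, 2R2
The negation has an open branch (countermodel exists).

No, not valid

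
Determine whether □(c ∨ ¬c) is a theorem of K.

Tableau for the negation ¬□(c ∨ ¬c):
1. ¬□(c ∨ ¬c), w0
2. ¬(c ∨ ¬c), w1   [¬□-rule on 1: fresh world w1, w0Rw1]
3. ¬c, w1   [¬∨-rule on 2]
4. c, w1   [¬∨-rule on 2]
Accessibility: w0Rw1
Branch closes: c and ¬c both at w1.
All branches of the negation close; one closing branch shown above.

Valid in K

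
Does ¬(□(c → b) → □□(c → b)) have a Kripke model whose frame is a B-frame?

Satisfiable (open branch found)

1. ¬(□(c → b) → □□(c → b)), w0
2. □(c → b), w0
3. ¬□□(c → b), w0
4. c → b, w0
5. b, w0
6. ¬□(c → b), w1
7. c → b, w1
8. b, w1
9. ¬(c → b), w2
10. c, w2
11. ¬b, w2
Accessibility: w0Rw0, w0Rw1, w1Rw0, w1Rw1, w1Rw2, w2Rw1, w2Rw2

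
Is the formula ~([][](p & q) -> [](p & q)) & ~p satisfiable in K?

Satisfiable

1. ~([][](p & q) -> [](p & q)) & ~p, w0
2. ~([][](p & q) -> [](p & q)), w0
3. ~p, w0
4. [][](p & q), w0
5. ~[](p & q), w0
6. ~(p & q), w1
7. [](p & q), w1
8. ~q, w1
Accessibility: w0Rw1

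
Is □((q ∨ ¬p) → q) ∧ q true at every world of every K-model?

Tableau for the negation ¬(□((q ∨ ¬p) → q) ∧ q):
1. ¬(□((q ∨ ¬p) → q) ∧ q), w0
2. ¬q, w0   [¬∧-rule on 1 (branches; this branch)]
The negation has an open branch (countermodel exists).

No, not valid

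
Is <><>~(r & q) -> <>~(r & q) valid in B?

Tableau for the negation ~(<><>~(r & q) -> <>~(r & q)):
1. ~(<><>~(r & q) -> <>~(r & q)), u
2. <><>~(r & q), u
3. ~<>~(r & q), u
4. r & q, u
5. r, u
6. q, u
7. <>~(r & q), v
8. r & q, v
9. r, v
10. q, v
11. ~(r & q), w
12. ~q, w
Accessibility: uRu, uRv, vRu, vRv, vRw, wRv, wRw
The negation has an open branch (countermodel exists).

Not valid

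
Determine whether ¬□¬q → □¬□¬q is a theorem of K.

No, not valid

Tableau for the negation ¬(¬□¬q → □¬□¬q):
1. ¬(¬□¬q → □¬□¬q), 0
2. ¬□¬q, 0
3. ¬□¬□¬q, 0
4. q, 1
5. □¬q, 2
Accessibility: 0R1, 0R2
The negation has an open branch (countermodel exists).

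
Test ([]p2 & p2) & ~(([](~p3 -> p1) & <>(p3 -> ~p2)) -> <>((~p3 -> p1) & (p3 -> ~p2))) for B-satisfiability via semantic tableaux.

1. ([]p2 & p2) & ~(([](~p3 -> p1) & <>(p3 -> ~p2)) -> <>((~p3 -> p1) & (p3 -> ~p2))), w0
2. []p2 & p2, w0   [&-rule on 1]
3. ~(([](~p3 -> p1) & <>(p3 -> ~p2)) -> <>((~p3 -> p1) & (p3 -> ~p2))), w0   [&-rule on 1]
4. []p2, w0   [&-rule on 2]
5. p2, w0   [&-rule on 2]
6. [](~p3 -> p1) & <>(p3 -> ~p2), w0   [~->-rule on 3]
7. ~<>((~p3 -> p1) & (p3 -> ~p2)), w0   [~->-rule on 3]
8. [](~p3 -> p1), w0   [&-rule on 6]
9. <>(p3 -> ~p2), w0   [&-rule on 6]
10. ~((~p3 -> p1) & (p3 -> ~p2)), w0   [~<>-rule on 7 via w0Rw0]
11. ~p3 -> p1, w0   [[]-rule on 8 via w0Rw0]
12. ~(p3 -> ~p2), w0   [~&-rule on 10 (branches; this branch)]
13. p3, w0   [~->-rule on 12]
14. p1, w0   [->-rule on 11 (branches; this branch)]
15. p3 -> ~p2, w1   [<>-rule on 9: fresh world w1, w0Rw1]
16. p2, w1   [[]-rule on 4 via w0Rw1]
17. ~((~p3 -> p1) & (p3 -> ~p2)), w1   [~<>-rule on 7 via w0Rw1]
18. ~p3 -> p1, w1   [[]-rule on 8 via w0Rw1]
19. ~p3, w1   [->-rule on 15 (branches; this branch)]
20. ~(~p3 -> p1), w1   [~&-rule on 17 (branches; this branch)]
21. ~p1, w1   [~->-rule on 20]
22. p1, w1   [->-rule on 18 (branches; this branch)]
Accessibility: w0Rw0, w0Rw1, w1Rw0, w1Rw1
Branch closes: p1 and ~p1 both at w1.
(One branch shown.) All branches close.

Unsatisfiable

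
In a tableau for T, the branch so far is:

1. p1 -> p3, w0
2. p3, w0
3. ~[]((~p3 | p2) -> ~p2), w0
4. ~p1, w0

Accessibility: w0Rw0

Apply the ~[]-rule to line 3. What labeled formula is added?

a fresh world w1 with w0Rw1, and ~((~p3 | p2) -> ~p2) at w1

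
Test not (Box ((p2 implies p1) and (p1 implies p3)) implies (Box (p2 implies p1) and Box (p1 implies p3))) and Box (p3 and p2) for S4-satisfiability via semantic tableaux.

Unsatisfiable (every branch closes)

1. not (Box ((p2 implies p1) and (p1 implies p3)) implies (Box (p2 implies p1) and Box (p1 implies p3))) and Box (p3 and p2), u
2. not (Box ((p2 implies p1) and (p1 implies p3)) implies (Box (p2 implies p1) and Box (p1 implies p3))), u   [and-rule on 1]
3. Box (p3 and p2), u   [and-rule on 1]
4. Box ((p2 implies p1) and (p1 implies p3)), u   [neg-implies-rule on 2]
5. not (Box (p2 implies p1) and Box (p1 implies p3)), u   [neg-implies-rule on 2]
6. p3 and p2, u   [Box-rule on 3 via uRu]
7. p3, u   [and-rule on 6]
8. p2, u   [and-rule on 6]
9. (p2 implies p1) and (p1 implies p3), u   [Box-rule on 4 via uRu]
10. p2 implies p1, u   [and-rule on 9]
11. p1 implies p3, u   [and-rule on 9]
12. not Box (p2 implies p1), u   [neg-and-rule on 5 (branches; this branch)]
13. p1, u   [implies-rule on 10 (branches; this branch)]
14. not (p2 implies p1), v   [neg-Box-rule on 12: fresh world v, uRv]
15. p2, v   [neg-implies-rule on 14]
16. not p1, v   [neg-implies-rule on 14]
17. p3 and p2, v   [Box-rule on 3 via uRv]
18. p3, v   [and-rule on 17]
19. (p2 implies p1) and (p1 implies p3), v   [Box-rule on 4 via uRv]
20. p2 implies p1, v   [and-rule on 19]
21. p1 implies p3, v   [and-rule on 19]
22. p1, v   [implies-rule on 20 (branches; this branch)]
Accessibility: uRu, uRv, vRv
Branch closes: p1 and not p1 both at v.
(One branch shown.) All branches close.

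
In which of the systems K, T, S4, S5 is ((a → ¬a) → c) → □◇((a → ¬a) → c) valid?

S5

S4-tableau for the negation ¬(((a → ¬a) → c) → □◇((a → ¬a) → c)):
1. ¬(((a → ¬a) → c) → □◇((a → ¬a) → c)), 0
2. (a → ¬a) → c, 0   [¬→-rule on 1]
3. ¬□◇((a → ¬a) → c), 0   [¬→-rule on 1]
4. c, 0   [→-rule on 2 (branches; this branch)]
5. ¬◇((a → ¬a) → c), 1   [¬□-rule on 3: fresh world 1, 0R1]
6. ¬((a → ¬a) → c), 1   [¬◇-rule on 5 via 1R1]
7. a → ¬a, 1   [¬→-rule on 6]
8. ¬c, 1   [¬→-rule on 6]
9. ¬a, 1   [→-rule on 7 (branches; this branch)]
Accessibility: 0R0, 0R1, 1R1
Complete open branch: countermodel on an S4-frame, so not valid in S4, nor in K, T (the same frame is also a K-frame and a T-frame).
S5-tableau for the negation ¬(((a → ¬a) → c) → □◇((a → ¬a) → c)):
1. ¬(((a → ¬a) → c) → □◇((a → ¬a) → c)), 0
2. (a → ¬a) → c, 0   [¬→-rule on 1]
3. ¬□◇((a → ¬a) → c), 0   [¬→-rule on 1]
4. ¬(a → ¬a), 0   [→-rule on 2 (branches; this branch)]
5. a, 0   [¬→-rule on 4]
6. ¬◇((a → ¬a) → c), 1   [¬□-rule on 3: fresh world 1, 0R1]
7. ¬((a → ¬a) → c), 0   [¬◇-rule on 6 via 1R0]
8. a → ¬a, 0   [¬→-rule on 7]
9. ¬c, 0   [¬→-rule on 7]
10. ¬((a → ¬a) → c), 1   [¬◇-rule on 6 via 1R1]
11. a → ¬a, 1   [¬→-rule on 10]
12. ¬c, 1   [¬→-rule on 10]
13. ¬a, 0   [→-rule on 8 (branches; this branch)]
Accessibility: 0R0, 0R1, 1R0, 1R1
Branch closes: a and ¬a both at 0.
Every branch closes (one shown): valid in S5.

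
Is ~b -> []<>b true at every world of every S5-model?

Not valid

Tableau for the negation ~(~b -> []<>b):
1. ~(~b -> []<>b), w0
2. ~b, w0
3. ~[]<>b, w0
4. ~<>b, w1
5. ~b, w1
Accessibility: w0Rw0, w0Rw1, w1Rw0, w1Rw1
The negation has an open branch (countermodel exists).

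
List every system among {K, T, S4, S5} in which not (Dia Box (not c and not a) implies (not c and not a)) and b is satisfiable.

S4-tableau for the formula:
1. not (Dia Box (not c and not a) implies (not c and not a)) and b, w0
2. not (Dia Box (not c and not a) implies (not c and not a)), w0   [and-rule on 1]
3. b, w0   [and-rule on 1]
4. Dia Box (not c and not a), w0   [neg-implies-rule on 2]
5. not (not c and not a), w0   [neg-implies-rule on 2]
6. a, w0   [neg-and-rule on 5 (branches; this branch)]
7. Box (not c and not a), w1   [Dia-rule on 4: fresh world w1, w0Rw1]
8. not c and not a, w1   [Box-rule on 7 via w1Rw1]
9. not c, w1   [and-rule on 8]
10. not a, w1   [and-rule on 8]
Accessibility: w0Rw0, w0Rw1, w1Rw1
Complete open branch: satisfiable in S4, hence also in K, T (this S4-model is also a K-model and a T-model).
S5-tableau for the formula:
1. not (Dia Box (not c and not a) implies (not c and not a)) and b, w0
2. not (Dia Box (not c and not a) implies (not c and not a)), w0   [and-rule on 1]
3. b, w0   [and-rule on 1]
4. Dia Box (not c and not a), w0   [neg-implies-rule on 2]
5. not (not c and not a), w0   [neg-implies-rule on 2]
6. a, w0   [neg-and-rule on 5 (branches; this branch)]
7. Box (not c and not a), w1   [Dia-rule on 4: fresh world w1, w0Rw1]
8. not c and not a, w0   [Box-rule on 7 via w1Rw0]
9. not c, w0   [and-rule on 8]
10. not a, w0   [and-rule on 8]
Accessibility: w0Rw0, w0Rw1, w1Rw0, w1Rw1
Branch closes: a and not a both at w0.
Every branch closes (one shown): unsatisfiable in S5.

K, T, S4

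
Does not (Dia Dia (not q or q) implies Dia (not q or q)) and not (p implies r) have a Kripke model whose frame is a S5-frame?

1. not (Dia Dia (not q or q) implies Dia (not q or q)) and not (p implies r), u
2. not (Dia Dia (not q or q) implies Dia (not q or q)), u   [and-rule on 1]
3. not (p implies r), u   [and-rule on 1]
4. Dia Dia (not q or q), u   [neg-implies-rule on 2]
5. not Dia (not q or q), u   [neg-implies-rule on 2]
6. p, u   [neg-implies-rule on 3]
7. not r, u   [neg-implies-rule on 3]
8. not (not q or q), u   [neg-Dia-rule on 5 via uRu]
9. q, u   [neg-or-rule on 8]
10. not q, u   [neg-or-rule on 8]
Accessibility: uRu
Branch closes: q and not q both at u.
(One branch shown.) All branches close.

No, unsatisfiable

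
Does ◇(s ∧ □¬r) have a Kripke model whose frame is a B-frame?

Satisfiable

1. ◇(s ∧ □¬r), 0
2. s ∧ □¬r, 1   [◇-rule on 1: fresh world 1, 0R1]
3. s, 1   [∧-rule on 2]
4. □¬r, 1   [∧-rule on 2]
5. ¬r, 0   [□-rule on 4 via 1R0]
6. ¬r, 1   [□-rule on 4 via 1R1]
Accessibility: 0R0, 0R1, 1R0, 1R1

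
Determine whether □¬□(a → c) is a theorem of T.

Tableau for the negation ¬□¬□(a → c):
1. ¬□¬□(a → c), u
2. □(a → c), v   [¬□-rule on 1: fresh world v, uRv]
3. a → c, v   [□-rule on 2 via vRv]
4. c, v   [→-rule on 3 (branches; this branch)]
Accessibility: uRu, uRv, vRv
The negation has an open branch (countermodel exists).

No, not valid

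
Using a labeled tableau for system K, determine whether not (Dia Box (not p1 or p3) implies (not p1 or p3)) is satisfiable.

Satisfiable (open branch found)

1. not (Dia Box (not p1 or p3) implies (not p1 or p3)), 0
2. Dia Box (not p1 or p3), 0   [neg-implies-rule on 1]
3. not (not p1 or p3), 0   [neg-implies-rule on 1]
4. p1, 0   [neg-or-rule on 3]
5. not p3, 0   [neg-or-rule on 3]
6. Box (not p1 or p3), 1   [Dia-rule on 2: fresh world 1, 0R1]
Accessibility: 0R1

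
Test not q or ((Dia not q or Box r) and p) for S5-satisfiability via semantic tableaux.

1. not q or ((Dia not q or Box r) and p), 0
2. (Dia not q or Box r) and p, 0   [or-rule on 1 (branches; this branch)]
3. Dia not q or Box r, 0   [and-rule on 2]
4. p, 0   [and-rule on 2]
5. Box r, 0   [or-rule on 3 (branches; this branch)]
6. r, 0   [Box-rule on 5 via 0R0]
Accessibility: 0R0

Satisfiable (open branch found)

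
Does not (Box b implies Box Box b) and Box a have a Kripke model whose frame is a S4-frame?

Unsatisfiable (every branch closes)

1. not (Box b implies Box Box b) and Box a, u
2. not (Box b implies Box Box b), u   [and-rule on 1]
3. Box a, u   [and-rule on 1]
4. Box b, u   [neg-implies-rule on 2]
5. not Box Box b, u   [neg-implies-rule on 2]
6. a, u   [Box-rule on 3 via uRu]
7. b, u   [Box-rule on 4 via uRu]
8. not Box b, v   [neg-Box-rule on 5: fresh world v, uRv]
9. a, v   [Box-rule on 3 via uRv]
10. b, v   [Box-rule on 4 via uRv]
11. not b, w   [neg-Box-rule on 8: fresh world w, vRw]
12. a, w   [Box-rule on 3 via uRw]
13. b, w   [Box-rule on 4 via uRw]
Accessibility: uRu, uRv, uRw, vRv, vRw, wRw
Branch closes: b and not b both at w.
(One branch shown.) All branches close.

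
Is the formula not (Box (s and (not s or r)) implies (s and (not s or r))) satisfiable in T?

No, unsatisfiable

1. not (Box (s and (not s or r)) implies (s and (not s or r))), u
2. Box (s and (not s or r)), u
3. not (s and (not s or r)), u
4. s and (not s or r), u
5. s, u
6. not s or r, u
7. not (not s or r), u
8. not r, u
9. r, u
Accessibility: uRu
Branch closes: r and not r both at u.
Every branch closes; the branch above is one of them.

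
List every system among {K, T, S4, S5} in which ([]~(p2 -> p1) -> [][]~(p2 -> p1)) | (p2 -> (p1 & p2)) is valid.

S4-tableau for the negation ~(([]~(p2 -> p1) -> [][]~(p2 -> p1)) | (p2 -> (p1 & p2))):
1. ~(([]~(p2 -> p1) -> [][]~(p2 -> p1)) | (p2 -> (p1 & p2))), 0
2. ~([]~(p2 -> p1) -> [][]~(p2 -> p1)), 0
3. ~(p2 -> (p1 & p2)), 0
4. []~(p2 -> p1), 0
5. ~[][]~(p2 -> p1), 0
6. p2, 0
7. ~(p1 & p2), 0
8. ~(p2 -> p1), 0
9. ~p1, 0
10. ~[]~(p2 -> p1), 1
11. ~(p2 -> p1), 1
12. p2, 1
13. ~p1, 1
14. p2 -> p1, 2
15. ~(p2 -> p1), 2
16. p2, 2
17. ~p1, 2
18. p1, 2
Accessibility: 0R0, 0R1, 0R2, 1R1, 1R2, 2R2
Branch closes: p1 and ~p1 both at 2.
Every branch closes (one shown): valid in S4, hence also in S5 (every theorem of S4 is a theorem of S5).
T-tableau for the negation ~(([]~(p2 -> p1) -> [][]~(p2 -> p1)) | (p2 -> (p1 & p2))):
1. ~(([]~(p2 -> p1) -> [][]~(p2 -> p1)) | (p2 -> (p1 & p2))), 0
2. ~([]~(p2 -> p1) -> [][]~(p2 -> p1)), 0
3. ~(p2 -> (p1 & p2)), 0
4. []~(p2 -> p1), 0
5. ~[][]~(p2 -> p1), 0
6. p2, 0
7. ~(p1 & p2), 0
8. ~(p2 -> p1), 0
9. ~p1, 0
10. ~[]~(p2 -> p1), 1
11. ~(p2 -> p1), 1
12. p2, 1
13. ~p1, 1
14. p2 -> p1, 2
15. p1, 2
Accessibility: 0R0, 0R1, 1R1, 1R2, 2R2
Complete open branch: countermodel on a T-frame, so not valid in T, nor in K (the same frame is also a K-frame).

S4, S5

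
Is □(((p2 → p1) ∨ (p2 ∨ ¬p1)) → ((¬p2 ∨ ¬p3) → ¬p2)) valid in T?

No, not valid

Tableau for the negation ¬□(((p2 → p1) ∨ (p2 ∨ ¬p1)) → ((¬p2 ∨ ¬p3) → ¬p2)):
1. ¬□(((p2 → p1) ∨ (p2 ∨ ¬p1)) → ((¬p2 ∨ ¬p3) → ¬p2)), 0
2. ¬(((p2 → p1) ∨ (p2 ∨ ¬p1)) → ((¬p2 ∨ ¬p3) → ¬p2)), 1
3. (p2 → p1) ∨ (p2 ∨ ¬p1), 1
4. ¬((¬p2 ∨ ¬p3) → ¬p2), 1
5. ¬p2 ∨ ¬p3, 1
6. p2, 1
7. p2 ∨ ¬p1, 1
8. ¬p3, 1
9. ¬p1, 1
Accessibility: 0R0, 0R1, 1R1
The negation has an open branch (countermodel exists).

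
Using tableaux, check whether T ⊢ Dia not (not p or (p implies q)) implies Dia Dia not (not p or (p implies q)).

Valid

Tableau for the negation not (Dia not (not p or (p implies q)) implies Dia Dia not (not p or (p implies q))):
1. not (Dia not (not p or (p implies q)) implies Dia Dia not (not p or (p implies q))), w0
2. Dia not (not p or (p implies q)), w0   [neg-implies-rule on 1]
3. not Dia Dia not (not p or (p implies q)), w0   [neg-implies-rule on 1]
4. not Dia not (not p or (p implies q)), w0   [neg-Dia-rule on 3 via w0Rw0]
5. not p or (p implies q), w0   [neg-Dia-rule on 4 via w0Rw0]
6. p implies q, w0   [or-rule on 5 (branches; this branch)]
7. q, w0   [implies-rule on 6 (branches; this branch)]
8. not (not p or (p implies q)), w1   [Dia-rule on 2: fresh world w1, w0Rw1]
9. p, w1   [neg-or-rule on 8]
10. not (p implies q), w1   [neg-or-rule on 8]
11. not q, w1   [neg-implies-rule on 10]
12. not Dia not (not p or (p implies q)), w1   [neg-Dia-rule on 3 via w0Rw1]
13. not p or (p implies q), w1   [neg-Dia-rule on 4 via w0Rw1]
14. p implies q, w1   [or-rule on 13 (branches; this branch)]
15. q, w1   [implies-rule on 14 (branches; this branch)]
Accessibility: w0Rw0, w0Rw1, w1Rw1
Branch closes: q and not q both at w1.
All branches of the negation close; one closing branch shown above.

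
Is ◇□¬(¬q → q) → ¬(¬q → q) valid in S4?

Tableau for the negation ¬(◇□¬(¬q → q) → ¬(¬q → q)):
1. ¬(◇□¬(¬q → q) → ¬(¬q → q)), w0
2. ◇□¬(¬q → q), w0
3. ¬q → q, w0
4. q, w0
5. □¬(¬q → q), w1
6. ¬(¬q → q), w1
7. ¬q, w1
Accessibility: w0Rw0, w0Rw1, w1Rw1
The negation has an open branch (countermodel exists).

No, not valid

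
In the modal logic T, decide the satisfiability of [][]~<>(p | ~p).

1. [][]~<>(p | ~p), w0
2. []~<>(p | ~p), w0   [[]-rule on 1 via w0Rw0]
3. ~<>(p | ~p), w0   [[]-rule on 2 via w0Rw0]
4. ~(p | ~p), w0   [~<>-rule on 3 via w0Rw0]
5. ~p, w0   [~|-rule on 4]
6. p, w0   [~|-rule on 4]
Accessibility: w0Rw0
Branch closes: p and ~p both at w0.
All branches of the tableau close; one closing branch shown above.

Unsatisfiable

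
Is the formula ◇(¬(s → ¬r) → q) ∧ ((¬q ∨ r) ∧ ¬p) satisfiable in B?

1. ◇(¬(s → ¬r) → q) ∧ ((¬q ∨ r) ∧ ¬p), u
2. ◇(¬(s → ¬r) → q), u
3. (¬q ∨ r) ∧ ¬p, u
4. ¬q ∨ r, u
5. ¬p, u
6. r, u
7. ¬(s → ¬r) → q, v
8. q, v
Accessibility: uRu, uRv, vRu, vRv

Yes, satisfiable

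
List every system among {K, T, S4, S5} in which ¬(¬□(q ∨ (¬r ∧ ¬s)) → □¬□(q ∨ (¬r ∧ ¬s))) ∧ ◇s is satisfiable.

K, T, S4

S5-tableau for the formula:
1. ¬(¬□(q ∨ (¬r ∧ ¬s)) → □¬□(q ∨ (¬r ∧ ¬s))) ∧ ◇s, w0
2. ¬(¬□(q ∨ (¬r ∧ ¬s)) → □¬□(q ∨ (¬r ∧ ¬s))), w0   [∧-rule on 1]
3. ◇s, w0   [∧-rule on 1]
4. ¬□(q ∨ (¬r ∧ ¬s)), w0   [¬→-rule on 2]
5. ¬□¬□(q ∨ (¬r ∧ ¬s)), w0   [¬→-rule on 2]
6. s, w1   [◇-rule on 3: fresh world w1, w0Rw1]
7. ¬(q ∨ (¬r ∧ ¬s)), w2   [¬□-rule on 4: fresh world w2, w0Rw2]
8. ¬q, w2   [¬∨-rule on 7]
9. ¬(¬r ∧ ¬s), w2   [¬∨-rule on 7]
10. s, w2   [¬∧-rule on 9 (branches; this branch)]
11. □(q ∨ (¬r ∧ ¬s)), w3   [¬□-rule on 5: fresh world w3, w0Rw3]
12. q ∨ (¬r ∧ ¬s), w0   [□-rule on 11 via w3Rw0]
13. q ∨ (¬r ∧ ¬s), w1   [□-rule on 11 via w3Rw1]
14. q ∨ (¬r ∧ ¬s), w2   [□-rule on 11 via w3Rw2]
15. q ∨ (¬r ∧ ¬s), w3   [□-rule on 11 via w3Rw3]
16. ¬r ∧ ¬s, w0   [∨-rule on 12 (branches; this branch)]
17. ¬r, w0   [∧-rule on 16]
18. ¬s, w0   [∧-rule on 16]
19. q, w1   [∨-rule on 13 (branches; this branch)]
20. ¬r ∧ ¬s, w2   [∨-rule on 14 (branches; this branch)]
21. ¬r, w2   [∧-rule on 20]
22. ¬s, w2   [∧-rule on 20]
Accessibility: w0Rw0, w0Rw1, w0Rw2, w0Rw3, w1Rw0, w1Rw1, w1Rw2, w1Rw3, w2Rw0, w2Rw1, w2Rw2, w2Rw3, w3Rw0, w3Rw1, w3Rw2, w3Rw3
Branch closes: s and ¬s both at w2.
Every branch closes (one shown): unsatisfiable in S5.
S4-tableau for the formula:
1. ¬(¬□(q ∨ (¬r ∧ ¬s)) → □¬□(q ∨ (¬r ∧ ¬s))) ∧ ◇s, w0
2. ¬(¬□(q ∨ (¬r ∧ ¬s)) → □¬□(q ∨ (¬r ∧ ¬s))), w0   [∧-rule on 1]
3. ◇s, w0   [∧-rule on 1]
4. ¬□(q ∨ (¬r ∧ ¬s)), w0   [¬→-rule on 2]
5. ¬□¬□(q ∨ (¬r ∧ ¬s)), w0   [¬→-rule on 2]
6. s, w1   [◇-rule on 3: fresh world w1, w0Rw1]
7. ¬(q ∨ (¬r ∧ ¬s)), w2   [¬□-rule on 4: fresh world w2, w0Rw2]
8. ¬q, w2   [¬∨-rule on 7]
9. ¬(¬r ∧ ¬s), w2   [¬∨-rule on 7]
10. s, w2   [¬∧-rule on 9 (branches; this branch)]
11. □(q ∨ (¬r ∧ ¬s)), w3   [¬□-rule on 5: fresh world w3, w0Rw3]
12. q ∨ (¬r ∧ ¬s), w3   [□-rule on 11 via w3Rw3]
13. ¬r ∧ ¬s, w3   [∨-rule on 12 (branches; this branch)]
14. ¬r, w3   [∧-rule on 13]
15. ¬s, w3   [∧-rule on 13]
Accessibility: w0Rw0, w0Rw1, w0Rw2, w0Rw3, w1Rw1, w2Rw2, w3Rw3
Complete open branch: satisfiable in S4, hence also in K, T (this S4-model is also a K-model and a T-model).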